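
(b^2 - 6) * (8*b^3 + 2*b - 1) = 8*b^5 - 46*b^3 - b^2 - 12*b + 6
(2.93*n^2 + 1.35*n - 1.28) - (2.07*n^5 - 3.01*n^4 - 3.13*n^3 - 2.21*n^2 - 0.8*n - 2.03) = -2.07*n^5 + 3.01*n^4 + 3.13*n^3 + 5.14*n^2 + 2.15*n + 0.75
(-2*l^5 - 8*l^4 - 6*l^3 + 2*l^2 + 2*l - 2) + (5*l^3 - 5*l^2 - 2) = -2*l^5 - 8*l^4 - l^3 - 3*l^2 + 2*l - 4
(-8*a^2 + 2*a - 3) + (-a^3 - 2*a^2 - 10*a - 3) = -a^3 - 10*a^2 - 8*a - 6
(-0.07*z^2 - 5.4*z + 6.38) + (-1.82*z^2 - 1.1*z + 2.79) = -1.89*z^2 - 6.5*z + 9.17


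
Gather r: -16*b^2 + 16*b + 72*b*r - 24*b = -16*b^2 + 72*b*r - 8*b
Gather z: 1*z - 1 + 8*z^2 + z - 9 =8*z^2 + 2*z - 10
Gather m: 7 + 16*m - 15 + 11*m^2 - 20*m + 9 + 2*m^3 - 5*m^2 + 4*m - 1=2*m^3 + 6*m^2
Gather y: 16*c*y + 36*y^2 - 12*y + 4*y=36*y^2 + y*(16*c - 8)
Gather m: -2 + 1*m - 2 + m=2*m - 4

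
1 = 1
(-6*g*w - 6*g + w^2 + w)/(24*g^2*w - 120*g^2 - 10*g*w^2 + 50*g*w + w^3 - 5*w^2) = (w + 1)/(-4*g*w + 20*g + w^2 - 5*w)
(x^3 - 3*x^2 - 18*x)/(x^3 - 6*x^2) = (x + 3)/x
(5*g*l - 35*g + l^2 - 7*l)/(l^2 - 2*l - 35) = (5*g + l)/(l + 5)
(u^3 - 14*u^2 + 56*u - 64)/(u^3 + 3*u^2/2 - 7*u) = 2*(u^2 - 12*u + 32)/(u*(2*u + 7))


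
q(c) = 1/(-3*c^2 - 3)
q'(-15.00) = 0.00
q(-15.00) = 0.00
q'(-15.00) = 0.00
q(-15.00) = 0.00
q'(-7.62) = -0.00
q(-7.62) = -0.01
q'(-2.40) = -0.04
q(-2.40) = -0.05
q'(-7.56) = -0.00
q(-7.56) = -0.01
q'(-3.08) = -0.02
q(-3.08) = -0.03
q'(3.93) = 0.01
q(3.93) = -0.02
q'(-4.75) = -0.01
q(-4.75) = -0.01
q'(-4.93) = -0.01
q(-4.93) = -0.01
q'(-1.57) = -0.09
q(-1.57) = -0.10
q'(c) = 6*c/(-3*c^2 - 3)^2 = 2*c/(3*(c^2 + 1)^2)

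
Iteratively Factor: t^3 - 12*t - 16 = (t + 2)*(t^2 - 2*t - 8) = (t - 4)*(t + 2)*(t + 2)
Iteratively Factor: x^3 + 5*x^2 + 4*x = (x)*(x^2 + 5*x + 4) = x*(x + 4)*(x + 1)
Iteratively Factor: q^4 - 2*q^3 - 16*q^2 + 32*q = (q - 4)*(q^3 + 2*q^2 - 8*q) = (q - 4)*(q + 4)*(q^2 - 2*q) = (q - 4)*(q - 2)*(q + 4)*(q)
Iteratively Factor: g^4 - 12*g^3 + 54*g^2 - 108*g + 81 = (g - 3)*(g^3 - 9*g^2 + 27*g - 27) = (g - 3)^2*(g^2 - 6*g + 9) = (g - 3)^3*(g - 3)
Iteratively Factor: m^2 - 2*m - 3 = (m + 1)*(m - 3)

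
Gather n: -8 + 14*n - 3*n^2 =-3*n^2 + 14*n - 8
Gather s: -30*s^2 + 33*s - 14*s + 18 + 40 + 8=-30*s^2 + 19*s + 66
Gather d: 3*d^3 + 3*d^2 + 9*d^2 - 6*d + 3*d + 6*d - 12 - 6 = 3*d^3 + 12*d^2 + 3*d - 18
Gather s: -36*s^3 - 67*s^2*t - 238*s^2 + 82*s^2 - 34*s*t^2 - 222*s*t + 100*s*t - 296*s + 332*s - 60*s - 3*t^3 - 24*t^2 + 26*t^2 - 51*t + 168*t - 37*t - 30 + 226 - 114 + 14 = -36*s^3 + s^2*(-67*t - 156) + s*(-34*t^2 - 122*t - 24) - 3*t^3 + 2*t^2 + 80*t + 96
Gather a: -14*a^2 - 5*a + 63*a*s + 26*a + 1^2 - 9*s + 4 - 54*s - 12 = -14*a^2 + a*(63*s + 21) - 63*s - 7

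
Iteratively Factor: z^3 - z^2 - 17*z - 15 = (z + 3)*(z^2 - 4*z - 5) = (z + 1)*(z + 3)*(z - 5)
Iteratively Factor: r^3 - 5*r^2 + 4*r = (r - 4)*(r^2 - r) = (r - 4)*(r - 1)*(r)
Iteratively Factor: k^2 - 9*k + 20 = (k - 4)*(k - 5)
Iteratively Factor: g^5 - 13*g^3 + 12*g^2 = (g + 4)*(g^4 - 4*g^3 + 3*g^2) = g*(g + 4)*(g^3 - 4*g^2 + 3*g) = g^2*(g + 4)*(g^2 - 4*g + 3) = g^2*(g - 1)*(g + 4)*(g - 3)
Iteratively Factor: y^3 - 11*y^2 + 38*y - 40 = (y - 4)*(y^2 - 7*y + 10) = (y - 4)*(y - 2)*(y - 5)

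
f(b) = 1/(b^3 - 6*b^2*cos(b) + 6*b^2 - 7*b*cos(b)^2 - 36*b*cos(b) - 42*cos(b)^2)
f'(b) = (-6*b^2*sin(b) - 3*b^2 - 14*b*sin(b)*cos(b) - 36*b*sin(b) + 12*b*cos(b) - 12*b - 84*sin(b)*cos(b) + 7*cos(b)^2 + 36*cos(b))/(b^3 - 6*b^2*cos(b) + 6*b^2 - 7*b*cos(b)^2 - 36*b*cos(b) - 42*cos(b)^2)^2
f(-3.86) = -0.07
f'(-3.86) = 0.31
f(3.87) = 0.00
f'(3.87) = -0.00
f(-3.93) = -0.10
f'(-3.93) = 0.66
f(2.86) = 0.01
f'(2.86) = -0.00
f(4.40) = 0.00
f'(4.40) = 0.00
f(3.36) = 0.00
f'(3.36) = -0.00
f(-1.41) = 0.07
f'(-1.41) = -0.07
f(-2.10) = -0.07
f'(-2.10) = -0.27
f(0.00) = -0.02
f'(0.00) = 0.02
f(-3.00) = -0.02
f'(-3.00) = 0.00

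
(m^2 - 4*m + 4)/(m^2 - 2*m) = (m - 2)/m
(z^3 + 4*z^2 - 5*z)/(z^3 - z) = (z + 5)/(z + 1)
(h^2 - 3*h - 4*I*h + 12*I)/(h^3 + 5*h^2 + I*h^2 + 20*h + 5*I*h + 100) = (h - 3)/(h^2 + 5*h*(1 + I) + 25*I)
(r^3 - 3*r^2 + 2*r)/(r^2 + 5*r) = (r^2 - 3*r + 2)/(r + 5)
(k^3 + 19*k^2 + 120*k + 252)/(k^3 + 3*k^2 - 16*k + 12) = (k^2 + 13*k + 42)/(k^2 - 3*k + 2)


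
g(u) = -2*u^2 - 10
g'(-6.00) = 24.00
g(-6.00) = -82.00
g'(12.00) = -48.00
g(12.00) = -298.00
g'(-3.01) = 12.04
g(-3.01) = -28.12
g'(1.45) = -5.80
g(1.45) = -14.20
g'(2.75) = -11.00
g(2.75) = -25.12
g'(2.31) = -9.24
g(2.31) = -20.67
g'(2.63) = -10.52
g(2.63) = -23.83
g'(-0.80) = 3.20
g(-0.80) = -11.28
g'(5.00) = -20.00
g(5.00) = -60.00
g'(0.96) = -3.84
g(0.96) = -11.84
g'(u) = -4*u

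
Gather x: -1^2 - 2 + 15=12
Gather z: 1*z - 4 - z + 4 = 0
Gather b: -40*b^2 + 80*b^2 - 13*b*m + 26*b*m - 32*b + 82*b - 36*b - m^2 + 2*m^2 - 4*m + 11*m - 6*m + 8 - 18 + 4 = 40*b^2 + b*(13*m + 14) + m^2 + m - 6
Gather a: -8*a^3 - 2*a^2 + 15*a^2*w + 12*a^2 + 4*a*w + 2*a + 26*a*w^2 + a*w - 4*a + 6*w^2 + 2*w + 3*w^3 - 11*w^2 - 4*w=-8*a^3 + a^2*(15*w + 10) + a*(26*w^2 + 5*w - 2) + 3*w^3 - 5*w^2 - 2*w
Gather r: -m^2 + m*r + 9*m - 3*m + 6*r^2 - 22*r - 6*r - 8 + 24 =-m^2 + 6*m + 6*r^2 + r*(m - 28) + 16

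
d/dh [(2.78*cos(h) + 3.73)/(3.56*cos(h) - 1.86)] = 18.4496*sin(h)/(3.56*cos(h) - 1.86)^2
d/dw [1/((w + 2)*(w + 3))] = (-2*w - 5)/(w^4 + 10*w^3 + 37*w^2 + 60*w + 36)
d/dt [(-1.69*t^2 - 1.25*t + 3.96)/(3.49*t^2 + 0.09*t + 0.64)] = (4.2104*t^2 - 29.804*t - 1.1564)/(12.1801*t^4 + 0.6282*t^3 + 4.4753*t^2 + 0.1152*t + 0.4096)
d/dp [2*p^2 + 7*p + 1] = 4*p + 7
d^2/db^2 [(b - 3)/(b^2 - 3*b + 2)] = 2*(3*(2 - b)*(b^2 - 3*b + 2) + (b - 3)*(2*b - 3)^2)/(b^2 - 3*b + 2)^3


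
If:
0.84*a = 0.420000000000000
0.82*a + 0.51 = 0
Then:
No Solution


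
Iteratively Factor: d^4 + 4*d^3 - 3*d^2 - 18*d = (d + 3)*(d^3 + d^2 - 6*d) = (d - 2)*(d + 3)*(d^2 + 3*d) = (d - 2)*(d + 3)^2*(d)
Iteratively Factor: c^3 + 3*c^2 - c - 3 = (c - 1)*(c^2 + 4*c + 3) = (c - 1)*(c + 3)*(c + 1)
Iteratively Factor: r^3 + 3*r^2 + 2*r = (r + 1)*(r^2 + 2*r) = (r + 1)*(r + 2)*(r)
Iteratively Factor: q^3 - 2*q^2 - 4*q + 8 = (q - 2)*(q^2 - 4) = (q - 2)*(q + 2)*(q - 2)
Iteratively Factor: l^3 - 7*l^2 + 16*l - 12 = (l - 3)*(l^2 - 4*l + 4) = (l - 3)*(l - 2)*(l - 2)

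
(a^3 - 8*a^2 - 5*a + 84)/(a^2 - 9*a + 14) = (a^2 - a - 12)/(a - 2)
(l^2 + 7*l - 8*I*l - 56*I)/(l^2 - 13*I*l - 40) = (l + 7)/(l - 5*I)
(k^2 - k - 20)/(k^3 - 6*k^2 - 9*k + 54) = (k^2 - k - 20)/(k^3 - 6*k^2 - 9*k + 54)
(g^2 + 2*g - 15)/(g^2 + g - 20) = (g - 3)/(g - 4)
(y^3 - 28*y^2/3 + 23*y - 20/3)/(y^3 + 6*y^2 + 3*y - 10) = (3*y^3 - 28*y^2 + 69*y - 20)/(3*(y^3 + 6*y^2 + 3*y - 10))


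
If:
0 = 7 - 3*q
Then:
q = 7/3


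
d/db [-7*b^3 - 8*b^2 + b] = -21*b^2 - 16*b + 1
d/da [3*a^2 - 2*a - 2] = 6*a - 2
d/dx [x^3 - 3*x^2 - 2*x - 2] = 3*x^2 - 6*x - 2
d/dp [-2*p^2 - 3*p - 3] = -4*p - 3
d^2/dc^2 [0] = 0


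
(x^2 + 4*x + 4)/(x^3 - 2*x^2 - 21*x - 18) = (x^2 + 4*x + 4)/(x^3 - 2*x^2 - 21*x - 18)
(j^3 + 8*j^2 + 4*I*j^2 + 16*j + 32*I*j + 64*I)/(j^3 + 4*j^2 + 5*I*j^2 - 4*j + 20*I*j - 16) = (j + 4)/(j + I)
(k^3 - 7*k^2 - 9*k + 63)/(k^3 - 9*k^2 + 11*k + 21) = (k + 3)/(k + 1)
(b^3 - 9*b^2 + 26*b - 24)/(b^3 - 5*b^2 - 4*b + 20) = (b^2 - 7*b + 12)/(b^2 - 3*b - 10)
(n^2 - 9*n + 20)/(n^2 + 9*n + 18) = (n^2 - 9*n + 20)/(n^2 + 9*n + 18)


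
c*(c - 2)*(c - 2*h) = c^3 - 2*c^2*h - 2*c^2 + 4*c*h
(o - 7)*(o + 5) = o^2 - 2*o - 35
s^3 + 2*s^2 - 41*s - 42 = (s - 6)*(s + 1)*(s + 7)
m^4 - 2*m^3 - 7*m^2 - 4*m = m*(m - 4)*(m + 1)^2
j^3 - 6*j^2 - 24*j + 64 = (j - 8)*(j - 2)*(j + 4)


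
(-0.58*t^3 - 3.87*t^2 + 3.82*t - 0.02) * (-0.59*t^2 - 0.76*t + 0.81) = 0.3422*t^5 + 2.7241*t^4 + 0.2176*t^3 - 6.0261*t^2 + 3.1094*t - 0.0162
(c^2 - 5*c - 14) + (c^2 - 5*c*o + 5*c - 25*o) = 2*c^2 - 5*c*o - 25*o - 14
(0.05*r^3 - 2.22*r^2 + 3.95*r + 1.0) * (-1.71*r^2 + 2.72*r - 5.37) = -0.0855*r^5 + 3.9322*r^4 - 13.0614*r^3 + 20.9554*r^2 - 18.4915*r - 5.37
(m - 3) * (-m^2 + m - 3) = -m^3 + 4*m^2 - 6*m + 9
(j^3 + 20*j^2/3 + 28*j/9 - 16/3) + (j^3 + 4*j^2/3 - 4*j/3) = 2*j^3 + 8*j^2 + 16*j/9 - 16/3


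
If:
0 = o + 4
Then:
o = -4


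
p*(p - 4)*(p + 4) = p^3 - 16*p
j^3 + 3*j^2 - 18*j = j*(j - 3)*(j + 6)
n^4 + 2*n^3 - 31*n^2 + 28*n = n*(n - 4)*(n - 1)*(n + 7)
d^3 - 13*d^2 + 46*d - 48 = (d - 8)*(d - 3)*(d - 2)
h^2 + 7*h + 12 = (h + 3)*(h + 4)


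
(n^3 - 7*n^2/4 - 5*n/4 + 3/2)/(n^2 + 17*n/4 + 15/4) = (4*n^3 - 7*n^2 - 5*n + 6)/(4*n^2 + 17*n + 15)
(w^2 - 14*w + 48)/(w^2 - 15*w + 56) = (w - 6)/(w - 7)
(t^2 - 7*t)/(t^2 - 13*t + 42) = t/(t - 6)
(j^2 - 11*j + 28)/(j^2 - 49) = (j - 4)/(j + 7)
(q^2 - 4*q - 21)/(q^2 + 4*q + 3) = (q - 7)/(q + 1)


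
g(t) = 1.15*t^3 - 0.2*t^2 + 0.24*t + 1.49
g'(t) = 3.45*t^2 - 0.4*t + 0.24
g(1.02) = 2.75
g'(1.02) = 3.42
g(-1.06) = -0.36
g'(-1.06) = 4.54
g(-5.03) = -151.13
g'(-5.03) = 89.54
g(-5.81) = -232.20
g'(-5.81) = 119.02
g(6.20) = 269.37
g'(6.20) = 130.38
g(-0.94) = 0.13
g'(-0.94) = 3.66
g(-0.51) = 1.16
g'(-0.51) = 1.34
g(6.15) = 262.90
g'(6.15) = 128.27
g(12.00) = 1962.77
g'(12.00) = 492.24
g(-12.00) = -2017.39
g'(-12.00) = 501.84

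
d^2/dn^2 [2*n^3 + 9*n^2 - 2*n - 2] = 12*n + 18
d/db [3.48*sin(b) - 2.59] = 3.48*cos(b)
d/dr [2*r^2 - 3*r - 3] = 4*r - 3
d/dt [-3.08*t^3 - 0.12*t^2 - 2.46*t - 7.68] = -9.24*t^2 - 0.24*t - 2.46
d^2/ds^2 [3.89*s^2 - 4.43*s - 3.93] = 7.78000000000000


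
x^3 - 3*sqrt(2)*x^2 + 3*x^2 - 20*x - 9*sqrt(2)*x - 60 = (x + 3)*(x - 5*sqrt(2))*(x + 2*sqrt(2))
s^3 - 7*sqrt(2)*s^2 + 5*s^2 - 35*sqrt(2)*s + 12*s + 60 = (s + 5)*(s - 6*sqrt(2))*(s - sqrt(2))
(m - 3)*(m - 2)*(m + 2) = m^3 - 3*m^2 - 4*m + 12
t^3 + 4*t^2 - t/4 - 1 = (t - 1/2)*(t + 1/2)*(t + 4)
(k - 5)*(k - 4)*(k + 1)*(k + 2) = k^4 - 6*k^3 - 5*k^2 + 42*k + 40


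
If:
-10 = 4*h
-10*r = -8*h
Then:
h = -5/2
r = -2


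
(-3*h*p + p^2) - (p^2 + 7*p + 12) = -3*h*p - 7*p - 12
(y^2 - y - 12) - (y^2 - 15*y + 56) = 14*y - 68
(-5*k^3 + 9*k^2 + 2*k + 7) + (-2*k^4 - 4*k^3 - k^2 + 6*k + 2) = -2*k^4 - 9*k^3 + 8*k^2 + 8*k + 9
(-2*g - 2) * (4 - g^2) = 2*g^3 + 2*g^2 - 8*g - 8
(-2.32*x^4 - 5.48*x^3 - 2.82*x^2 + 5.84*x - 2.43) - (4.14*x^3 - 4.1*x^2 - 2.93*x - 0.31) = -2.32*x^4 - 9.62*x^3 + 1.28*x^2 + 8.77*x - 2.12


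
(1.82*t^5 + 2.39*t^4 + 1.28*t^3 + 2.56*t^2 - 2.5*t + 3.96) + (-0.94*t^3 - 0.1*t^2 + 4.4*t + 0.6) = 1.82*t^5 + 2.39*t^4 + 0.34*t^3 + 2.46*t^2 + 1.9*t + 4.56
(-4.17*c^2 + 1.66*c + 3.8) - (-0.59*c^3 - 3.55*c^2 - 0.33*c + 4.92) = 0.59*c^3 - 0.62*c^2 + 1.99*c - 1.12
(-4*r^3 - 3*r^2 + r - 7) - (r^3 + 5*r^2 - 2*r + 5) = -5*r^3 - 8*r^2 + 3*r - 12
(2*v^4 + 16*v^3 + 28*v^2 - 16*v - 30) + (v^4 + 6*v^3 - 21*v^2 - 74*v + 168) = 3*v^4 + 22*v^3 + 7*v^2 - 90*v + 138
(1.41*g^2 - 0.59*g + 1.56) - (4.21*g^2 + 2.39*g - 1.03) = -2.8*g^2 - 2.98*g + 2.59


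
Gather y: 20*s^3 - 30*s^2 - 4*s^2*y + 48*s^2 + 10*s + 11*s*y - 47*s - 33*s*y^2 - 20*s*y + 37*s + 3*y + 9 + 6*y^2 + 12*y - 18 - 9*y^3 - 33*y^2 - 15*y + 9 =20*s^3 + 18*s^2 - 9*y^3 + y^2*(-33*s - 27) + y*(-4*s^2 - 9*s)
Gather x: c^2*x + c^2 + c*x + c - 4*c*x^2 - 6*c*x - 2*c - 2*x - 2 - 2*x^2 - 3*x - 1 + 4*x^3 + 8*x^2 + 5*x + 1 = c^2 - c + 4*x^3 + x^2*(6 - 4*c) + x*(c^2 - 5*c) - 2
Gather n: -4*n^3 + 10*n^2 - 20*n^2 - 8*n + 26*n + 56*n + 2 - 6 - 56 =-4*n^3 - 10*n^2 + 74*n - 60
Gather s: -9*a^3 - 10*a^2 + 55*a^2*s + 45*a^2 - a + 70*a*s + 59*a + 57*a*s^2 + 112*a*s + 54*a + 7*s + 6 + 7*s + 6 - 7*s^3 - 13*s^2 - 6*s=-9*a^3 + 35*a^2 + 112*a - 7*s^3 + s^2*(57*a - 13) + s*(55*a^2 + 182*a + 8) + 12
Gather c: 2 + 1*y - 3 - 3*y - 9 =-2*y - 10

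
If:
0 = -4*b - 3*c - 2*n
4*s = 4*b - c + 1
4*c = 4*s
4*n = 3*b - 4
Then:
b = 14/79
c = 27/79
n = -137/158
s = 27/79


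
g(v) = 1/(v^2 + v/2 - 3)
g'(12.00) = 0.00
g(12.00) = 0.01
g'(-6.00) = 0.01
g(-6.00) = 0.03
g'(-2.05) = 114.26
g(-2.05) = 5.63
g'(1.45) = -114.26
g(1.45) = -5.80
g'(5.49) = -0.01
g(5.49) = 0.03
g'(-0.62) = 0.09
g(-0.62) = -0.34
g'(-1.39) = 0.73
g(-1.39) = -0.57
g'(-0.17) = -0.02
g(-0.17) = -0.33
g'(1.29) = -6.45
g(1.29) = -1.45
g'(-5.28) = 0.02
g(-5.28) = 0.04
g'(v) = (-2*v - 1/2)/(v^2 + v/2 - 3)^2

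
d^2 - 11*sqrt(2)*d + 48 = (d - 8*sqrt(2))*(d - 3*sqrt(2))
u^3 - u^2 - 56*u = u*(u - 8)*(u + 7)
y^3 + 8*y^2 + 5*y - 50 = (y - 2)*(y + 5)^2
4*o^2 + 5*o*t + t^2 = (o + t)*(4*o + t)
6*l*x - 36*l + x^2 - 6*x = (6*l + x)*(x - 6)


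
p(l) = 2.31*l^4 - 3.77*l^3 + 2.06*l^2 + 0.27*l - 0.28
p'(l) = 9.24*l^3 - 11.31*l^2 + 4.12*l + 0.27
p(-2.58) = 179.83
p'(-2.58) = -244.33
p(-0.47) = 0.55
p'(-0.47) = -5.12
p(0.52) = 0.06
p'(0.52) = 0.65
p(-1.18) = 12.94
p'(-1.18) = -35.52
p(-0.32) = -0.01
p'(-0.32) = -2.51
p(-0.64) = 1.77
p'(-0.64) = -9.42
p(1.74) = 7.74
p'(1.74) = 21.87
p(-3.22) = 394.41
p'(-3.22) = -438.75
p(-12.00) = 54707.84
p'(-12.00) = -17644.53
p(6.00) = 2254.94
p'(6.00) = 1613.67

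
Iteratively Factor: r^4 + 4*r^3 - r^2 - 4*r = (r - 1)*(r^3 + 5*r^2 + 4*r) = (r - 1)*(r + 1)*(r^2 + 4*r) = (r - 1)*(r + 1)*(r + 4)*(r)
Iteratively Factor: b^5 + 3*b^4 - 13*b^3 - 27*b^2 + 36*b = (b - 1)*(b^4 + 4*b^3 - 9*b^2 - 36*b) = (b - 1)*(b + 4)*(b^3 - 9*b) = b*(b - 1)*(b + 4)*(b^2 - 9) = b*(b - 3)*(b - 1)*(b + 4)*(b + 3)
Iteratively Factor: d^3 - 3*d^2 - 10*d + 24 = (d - 4)*(d^2 + d - 6) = (d - 4)*(d + 3)*(d - 2)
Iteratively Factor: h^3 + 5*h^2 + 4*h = (h)*(h^2 + 5*h + 4) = h*(h + 4)*(h + 1)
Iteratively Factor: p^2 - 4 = (p - 2)*(p + 2)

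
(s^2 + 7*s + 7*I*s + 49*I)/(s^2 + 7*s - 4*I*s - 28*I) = (s + 7*I)/(s - 4*I)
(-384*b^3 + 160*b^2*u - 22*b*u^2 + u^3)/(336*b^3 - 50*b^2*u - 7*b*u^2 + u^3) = (-8*b + u)/(7*b + u)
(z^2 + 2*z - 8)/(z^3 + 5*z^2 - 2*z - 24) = 1/(z + 3)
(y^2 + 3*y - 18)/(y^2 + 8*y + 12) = (y - 3)/(y + 2)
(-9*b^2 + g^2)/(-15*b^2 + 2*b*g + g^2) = (3*b + g)/(5*b + g)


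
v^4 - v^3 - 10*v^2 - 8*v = v*(v - 4)*(v + 1)*(v + 2)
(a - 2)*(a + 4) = a^2 + 2*a - 8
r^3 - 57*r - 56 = (r - 8)*(r + 1)*(r + 7)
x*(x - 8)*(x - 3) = x^3 - 11*x^2 + 24*x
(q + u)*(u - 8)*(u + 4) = q*u^2 - 4*q*u - 32*q + u^3 - 4*u^2 - 32*u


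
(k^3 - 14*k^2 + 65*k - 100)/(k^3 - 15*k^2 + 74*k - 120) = (k - 5)/(k - 6)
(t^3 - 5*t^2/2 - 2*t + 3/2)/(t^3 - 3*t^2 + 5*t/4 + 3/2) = 2*(2*t^3 - 5*t^2 - 4*t + 3)/(4*t^3 - 12*t^2 + 5*t + 6)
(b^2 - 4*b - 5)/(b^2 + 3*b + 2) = (b - 5)/(b + 2)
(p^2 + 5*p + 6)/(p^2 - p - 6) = (p + 3)/(p - 3)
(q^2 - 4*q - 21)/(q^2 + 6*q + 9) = (q - 7)/(q + 3)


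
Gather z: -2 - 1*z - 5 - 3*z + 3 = -4*z - 4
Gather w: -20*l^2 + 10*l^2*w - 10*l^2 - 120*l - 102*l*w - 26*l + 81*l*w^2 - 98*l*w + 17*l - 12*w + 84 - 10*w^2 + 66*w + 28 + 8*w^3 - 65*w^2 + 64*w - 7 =-30*l^2 - 129*l + 8*w^3 + w^2*(81*l - 75) + w*(10*l^2 - 200*l + 118) + 105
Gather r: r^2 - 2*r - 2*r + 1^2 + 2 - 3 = r^2 - 4*r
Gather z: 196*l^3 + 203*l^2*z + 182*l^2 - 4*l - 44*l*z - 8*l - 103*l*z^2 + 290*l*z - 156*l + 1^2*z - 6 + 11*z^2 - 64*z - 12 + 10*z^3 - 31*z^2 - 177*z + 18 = 196*l^3 + 182*l^2 - 168*l + 10*z^3 + z^2*(-103*l - 20) + z*(203*l^2 + 246*l - 240)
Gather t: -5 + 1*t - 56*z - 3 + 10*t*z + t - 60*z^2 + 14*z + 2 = t*(10*z + 2) - 60*z^2 - 42*z - 6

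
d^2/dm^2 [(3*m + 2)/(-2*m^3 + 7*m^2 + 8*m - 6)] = 2*(-36*m^5 + 78*m^4 + 29*m^3 + 18*m^2 - 642*m - 356)/(8*m^9 - 84*m^8 + 198*m^7 + 401*m^6 - 1296*m^5 - 1038*m^4 + 1720*m^3 + 396*m^2 - 864*m + 216)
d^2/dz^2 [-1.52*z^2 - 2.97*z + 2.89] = -3.04000000000000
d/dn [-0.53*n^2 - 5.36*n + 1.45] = -1.06*n - 5.36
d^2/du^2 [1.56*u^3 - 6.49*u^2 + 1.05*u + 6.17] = 9.36*u - 12.98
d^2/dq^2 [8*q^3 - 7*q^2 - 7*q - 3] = 48*q - 14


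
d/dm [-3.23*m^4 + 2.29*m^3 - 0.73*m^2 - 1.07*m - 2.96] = -12.92*m^3 + 6.87*m^2 - 1.46*m - 1.07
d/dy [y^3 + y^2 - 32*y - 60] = 3*y^2 + 2*y - 32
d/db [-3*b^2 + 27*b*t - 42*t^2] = -6*b + 27*t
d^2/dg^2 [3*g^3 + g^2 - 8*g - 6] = 18*g + 2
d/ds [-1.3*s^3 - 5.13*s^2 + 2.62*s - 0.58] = -3.9*s^2 - 10.26*s + 2.62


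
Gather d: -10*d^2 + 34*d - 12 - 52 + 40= -10*d^2 + 34*d - 24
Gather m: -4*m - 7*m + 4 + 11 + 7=22 - 11*m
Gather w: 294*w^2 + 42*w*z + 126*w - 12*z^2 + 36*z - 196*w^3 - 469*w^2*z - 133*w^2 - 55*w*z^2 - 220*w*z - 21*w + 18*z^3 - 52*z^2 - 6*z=-196*w^3 + w^2*(161 - 469*z) + w*(-55*z^2 - 178*z + 105) + 18*z^3 - 64*z^2 + 30*z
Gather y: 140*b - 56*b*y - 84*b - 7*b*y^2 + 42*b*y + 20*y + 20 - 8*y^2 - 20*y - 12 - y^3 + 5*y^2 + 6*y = 56*b - y^3 + y^2*(-7*b - 3) + y*(6 - 14*b) + 8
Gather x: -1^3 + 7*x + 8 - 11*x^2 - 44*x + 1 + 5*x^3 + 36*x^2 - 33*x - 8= 5*x^3 + 25*x^2 - 70*x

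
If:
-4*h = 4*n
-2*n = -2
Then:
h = -1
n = 1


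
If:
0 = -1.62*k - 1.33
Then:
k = -0.82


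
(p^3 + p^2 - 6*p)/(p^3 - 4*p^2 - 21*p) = (p - 2)/(p - 7)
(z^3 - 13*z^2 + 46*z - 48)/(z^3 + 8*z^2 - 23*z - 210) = (z^3 - 13*z^2 + 46*z - 48)/(z^3 + 8*z^2 - 23*z - 210)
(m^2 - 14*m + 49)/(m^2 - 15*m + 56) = (m - 7)/(m - 8)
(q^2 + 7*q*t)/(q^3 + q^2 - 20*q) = (q + 7*t)/(q^2 + q - 20)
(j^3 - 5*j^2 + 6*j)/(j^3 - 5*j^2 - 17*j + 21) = j*(j^2 - 5*j + 6)/(j^3 - 5*j^2 - 17*j + 21)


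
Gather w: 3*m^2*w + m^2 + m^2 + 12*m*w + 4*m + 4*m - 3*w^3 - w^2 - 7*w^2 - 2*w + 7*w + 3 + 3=2*m^2 + 8*m - 3*w^3 - 8*w^2 + w*(3*m^2 + 12*m + 5) + 6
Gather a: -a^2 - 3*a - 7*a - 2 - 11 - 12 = -a^2 - 10*a - 25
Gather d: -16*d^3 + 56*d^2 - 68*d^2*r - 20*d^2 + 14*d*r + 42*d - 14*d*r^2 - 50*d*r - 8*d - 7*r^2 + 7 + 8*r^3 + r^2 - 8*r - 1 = -16*d^3 + d^2*(36 - 68*r) + d*(-14*r^2 - 36*r + 34) + 8*r^3 - 6*r^2 - 8*r + 6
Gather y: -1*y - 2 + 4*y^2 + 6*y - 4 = 4*y^2 + 5*y - 6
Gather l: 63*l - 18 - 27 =63*l - 45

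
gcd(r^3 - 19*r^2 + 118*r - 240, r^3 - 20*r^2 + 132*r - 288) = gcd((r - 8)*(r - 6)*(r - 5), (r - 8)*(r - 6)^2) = r^2 - 14*r + 48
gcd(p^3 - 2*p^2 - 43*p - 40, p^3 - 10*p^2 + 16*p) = p - 8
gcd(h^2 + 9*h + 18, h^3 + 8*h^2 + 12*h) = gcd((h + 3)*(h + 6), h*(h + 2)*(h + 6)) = h + 6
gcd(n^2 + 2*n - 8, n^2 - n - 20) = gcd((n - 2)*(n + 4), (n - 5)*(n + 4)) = n + 4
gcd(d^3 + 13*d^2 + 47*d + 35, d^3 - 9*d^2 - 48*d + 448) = d + 7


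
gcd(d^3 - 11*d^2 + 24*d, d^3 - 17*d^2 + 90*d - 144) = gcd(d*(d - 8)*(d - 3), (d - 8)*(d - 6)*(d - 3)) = d^2 - 11*d + 24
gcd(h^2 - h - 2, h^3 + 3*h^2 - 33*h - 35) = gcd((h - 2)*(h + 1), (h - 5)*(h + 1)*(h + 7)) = h + 1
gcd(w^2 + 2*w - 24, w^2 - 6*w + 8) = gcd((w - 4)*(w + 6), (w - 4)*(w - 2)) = w - 4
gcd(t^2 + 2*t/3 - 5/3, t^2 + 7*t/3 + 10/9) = t + 5/3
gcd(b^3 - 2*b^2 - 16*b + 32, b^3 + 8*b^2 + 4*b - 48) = b^2 + 2*b - 8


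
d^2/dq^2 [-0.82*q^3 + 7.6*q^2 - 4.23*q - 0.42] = 15.2 - 4.92*q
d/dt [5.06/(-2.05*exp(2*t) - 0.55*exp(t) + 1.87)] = (20.746*exp(t) + 2.783)*exp(t)/(2.05*exp(2*t) + 0.55*exp(t) - 1.87)^2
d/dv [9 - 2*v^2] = -4*v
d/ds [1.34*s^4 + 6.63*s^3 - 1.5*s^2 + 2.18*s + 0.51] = 5.36*s^3 + 19.89*s^2 - 3.0*s + 2.18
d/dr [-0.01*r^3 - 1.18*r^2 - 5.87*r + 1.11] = -0.03*r^2 - 2.36*r - 5.87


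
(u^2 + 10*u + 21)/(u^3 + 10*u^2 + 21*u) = 1/u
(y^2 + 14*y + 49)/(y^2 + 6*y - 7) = (y + 7)/(y - 1)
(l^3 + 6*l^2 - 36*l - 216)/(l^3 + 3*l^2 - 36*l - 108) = (l + 6)/(l + 3)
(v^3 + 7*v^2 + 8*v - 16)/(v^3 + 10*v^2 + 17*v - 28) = (v + 4)/(v + 7)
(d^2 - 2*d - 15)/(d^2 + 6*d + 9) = (d - 5)/(d + 3)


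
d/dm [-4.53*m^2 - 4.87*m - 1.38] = -9.06*m - 4.87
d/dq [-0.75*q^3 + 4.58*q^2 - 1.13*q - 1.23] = -2.25*q^2 + 9.16*q - 1.13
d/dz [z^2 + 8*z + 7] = 2*z + 8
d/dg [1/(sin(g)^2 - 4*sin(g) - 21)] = 2*(2 - sin(g))*cos(g)/((sin(g) - 7)^2*(sin(g) + 3)^2)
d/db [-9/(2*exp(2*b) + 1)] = 36*exp(2*b)/(2*exp(2*b) + 1)^2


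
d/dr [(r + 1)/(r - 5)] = -6/(r - 5)^2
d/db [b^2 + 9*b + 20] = 2*b + 9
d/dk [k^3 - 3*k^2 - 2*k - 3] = 3*k^2 - 6*k - 2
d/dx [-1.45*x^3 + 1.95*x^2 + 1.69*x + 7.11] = -4.35*x^2 + 3.9*x + 1.69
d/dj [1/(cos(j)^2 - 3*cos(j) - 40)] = (2*cos(j) - 3)*sin(j)/(sin(j)^2 + 3*cos(j) + 39)^2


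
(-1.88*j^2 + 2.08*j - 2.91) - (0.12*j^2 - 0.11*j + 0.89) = -2.0*j^2 + 2.19*j - 3.8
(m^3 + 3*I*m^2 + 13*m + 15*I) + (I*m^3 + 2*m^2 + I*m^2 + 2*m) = m^3 + I*m^3 + 2*m^2 + 4*I*m^2 + 15*m + 15*I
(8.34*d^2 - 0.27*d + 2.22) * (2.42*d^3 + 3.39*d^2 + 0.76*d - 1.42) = 20.1828*d^5 + 27.6192*d^4 + 10.7955*d^3 - 4.5222*d^2 + 2.0706*d - 3.1524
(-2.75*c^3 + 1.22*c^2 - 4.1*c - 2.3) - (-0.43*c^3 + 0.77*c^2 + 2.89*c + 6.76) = -2.32*c^3 + 0.45*c^2 - 6.99*c - 9.06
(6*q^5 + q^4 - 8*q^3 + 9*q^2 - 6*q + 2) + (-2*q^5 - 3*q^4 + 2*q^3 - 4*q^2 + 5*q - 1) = 4*q^5 - 2*q^4 - 6*q^3 + 5*q^2 - q + 1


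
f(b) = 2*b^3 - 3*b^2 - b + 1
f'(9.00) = 431.00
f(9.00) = 1207.00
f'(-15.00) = 1439.00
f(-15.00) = -7409.00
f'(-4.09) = 123.91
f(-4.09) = -181.93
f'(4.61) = 98.85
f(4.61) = 128.58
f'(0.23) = -2.06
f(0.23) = 0.64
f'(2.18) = 14.43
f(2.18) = 5.28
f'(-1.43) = 19.85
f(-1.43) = -9.55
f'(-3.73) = 104.86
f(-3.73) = -140.80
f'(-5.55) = 217.12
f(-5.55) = -427.77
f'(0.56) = -2.48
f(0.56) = -0.15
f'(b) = 6*b^2 - 6*b - 1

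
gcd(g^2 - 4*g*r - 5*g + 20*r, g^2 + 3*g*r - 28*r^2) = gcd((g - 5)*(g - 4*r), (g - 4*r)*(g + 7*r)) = -g + 4*r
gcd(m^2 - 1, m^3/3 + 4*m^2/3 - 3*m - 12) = 1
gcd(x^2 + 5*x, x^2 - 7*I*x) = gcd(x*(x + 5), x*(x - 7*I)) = x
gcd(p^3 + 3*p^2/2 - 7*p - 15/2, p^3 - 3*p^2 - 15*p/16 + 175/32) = p - 5/2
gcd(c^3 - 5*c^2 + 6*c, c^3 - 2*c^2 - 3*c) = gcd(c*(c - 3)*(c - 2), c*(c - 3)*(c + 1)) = c^2 - 3*c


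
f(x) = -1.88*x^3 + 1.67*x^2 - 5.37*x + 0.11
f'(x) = -5.64*x^2 + 3.34*x - 5.37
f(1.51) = -10.66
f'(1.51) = -13.19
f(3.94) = -110.11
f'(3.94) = -79.76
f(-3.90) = 157.97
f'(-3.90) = -104.18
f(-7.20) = 827.05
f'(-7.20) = -321.80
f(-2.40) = 48.61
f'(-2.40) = -45.87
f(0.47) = -2.24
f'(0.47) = -5.05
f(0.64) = -3.14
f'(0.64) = -5.54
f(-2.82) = 70.69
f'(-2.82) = -59.64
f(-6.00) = 498.53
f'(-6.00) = -228.45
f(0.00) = 0.11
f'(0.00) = -5.37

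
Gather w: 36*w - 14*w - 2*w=20*w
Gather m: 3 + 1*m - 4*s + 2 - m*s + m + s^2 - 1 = m*(2 - s) + s^2 - 4*s + 4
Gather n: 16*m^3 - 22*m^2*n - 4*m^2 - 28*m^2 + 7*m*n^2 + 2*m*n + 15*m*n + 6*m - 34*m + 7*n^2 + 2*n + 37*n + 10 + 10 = 16*m^3 - 32*m^2 - 28*m + n^2*(7*m + 7) + n*(-22*m^2 + 17*m + 39) + 20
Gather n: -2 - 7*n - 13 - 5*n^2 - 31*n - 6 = -5*n^2 - 38*n - 21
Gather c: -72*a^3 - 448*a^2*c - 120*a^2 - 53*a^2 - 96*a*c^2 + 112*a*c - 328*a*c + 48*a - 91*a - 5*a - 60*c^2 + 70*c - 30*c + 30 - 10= -72*a^3 - 173*a^2 - 48*a + c^2*(-96*a - 60) + c*(-448*a^2 - 216*a + 40) + 20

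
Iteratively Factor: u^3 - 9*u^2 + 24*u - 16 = (u - 4)*(u^2 - 5*u + 4) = (u - 4)*(u - 1)*(u - 4)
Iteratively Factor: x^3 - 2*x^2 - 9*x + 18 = (x + 3)*(x^2 - 5*x + 6) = (x - 3)*(x + 3)*(x - 2)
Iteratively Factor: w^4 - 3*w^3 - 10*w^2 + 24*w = (w + 3)*(w^3 - 6*w^2 + 8*w) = w*(w + 3)*(w^2 - 6*w + 8) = w*(w - 4)*(w + 3)*(w - 2)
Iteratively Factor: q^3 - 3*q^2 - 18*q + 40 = (q - 2)*(q^2 - q - 20) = (q - 2)*(q + 4)*(q - 5)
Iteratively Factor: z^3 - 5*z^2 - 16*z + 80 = (z + 4)*(z^2 - 9*z + 20) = (z - 5)*(z + 4)*(z - 4)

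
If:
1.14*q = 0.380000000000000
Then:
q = 0.33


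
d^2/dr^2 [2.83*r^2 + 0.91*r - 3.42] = 5.66000000000000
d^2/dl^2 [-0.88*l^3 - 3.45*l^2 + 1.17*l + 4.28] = -5.28*l - 6.9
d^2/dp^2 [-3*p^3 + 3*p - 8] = -18*p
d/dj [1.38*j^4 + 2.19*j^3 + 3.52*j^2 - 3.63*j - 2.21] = 5.52*j^3 + 6.57*j^2 + 7.04*j - 3.63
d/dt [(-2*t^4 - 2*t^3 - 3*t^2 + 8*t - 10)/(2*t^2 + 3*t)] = (-8*t^5 - 22*t^4 - 12*t^3 - 25*t^2 + 40*t + 30)/(t^2*(4*t^2 + 12*t + 9))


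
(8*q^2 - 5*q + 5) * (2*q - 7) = 16*q^3 - 66*q^2 + 45*q - 35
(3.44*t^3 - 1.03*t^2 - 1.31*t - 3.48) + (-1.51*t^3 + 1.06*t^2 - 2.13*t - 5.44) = 1.93*t^3 + 0.03*t^2 - 3.44*t - 8.92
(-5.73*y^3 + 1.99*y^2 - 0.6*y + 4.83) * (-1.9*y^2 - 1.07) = 10.887*y^5 - 3.781*y^4 + 7.2711*y^3 - 11.3063*y^2 + 0.642*y - 5.1681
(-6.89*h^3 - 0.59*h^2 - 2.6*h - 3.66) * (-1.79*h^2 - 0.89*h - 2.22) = 12.3331*h^5 + 7.1882*h^4 + 20.4749*h^3 + 10.1752*h^2 + 9.0294*h + 8.1252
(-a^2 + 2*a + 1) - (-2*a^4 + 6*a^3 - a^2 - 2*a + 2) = 2*a^4 - 6*a^3 + 4*a - 1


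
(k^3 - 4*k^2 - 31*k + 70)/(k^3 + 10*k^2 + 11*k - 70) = (k - 7)/(k + 7)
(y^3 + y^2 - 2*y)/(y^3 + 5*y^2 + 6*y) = (y - 1)/(y + 3)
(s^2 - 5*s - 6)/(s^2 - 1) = (s - 6)/(s - 1)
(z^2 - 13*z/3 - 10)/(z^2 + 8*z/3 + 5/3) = (z - 6)/(z + 1)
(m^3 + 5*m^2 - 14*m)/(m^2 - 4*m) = (m^2 + 5*m - 14)/(m - 4)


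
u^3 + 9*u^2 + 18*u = u*(u + 3)*(u + 6)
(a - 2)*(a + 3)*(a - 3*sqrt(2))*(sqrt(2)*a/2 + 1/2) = sqrt(2)*a^4/2 - 5*a^3/2 + sqrt(2)*a^3/2 - 9*sqrt(2)*a^2/2 - 5*a^2/2 - 3*sqrt(2)*a/2 + 15*a + 9*sqrt(2)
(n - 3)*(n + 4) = n^2 + n - 12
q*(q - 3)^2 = q^3 - 6*q^2 + 9*q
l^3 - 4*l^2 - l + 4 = (l - 4)*(l - 1)*(l + 1)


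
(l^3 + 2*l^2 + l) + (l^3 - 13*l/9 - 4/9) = 2*l^3 + 2*l^2 - 4*l/9 - 4/9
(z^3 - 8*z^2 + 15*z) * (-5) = -5*z^3 + 40*z^2 - 75*z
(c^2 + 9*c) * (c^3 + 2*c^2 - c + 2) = c^5 + 11*c^4 + 17*c^3 - 7*c^2 + 18*c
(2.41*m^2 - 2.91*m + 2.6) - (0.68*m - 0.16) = 2.41*m^2 - 3.59*m + 2.76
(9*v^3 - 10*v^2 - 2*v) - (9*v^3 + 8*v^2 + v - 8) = -18*v^2 - 3*v + 8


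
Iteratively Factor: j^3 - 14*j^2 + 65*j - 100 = (j - 4)*(j^2 - 10*j + 25) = (j - 5)*(j - 4)*(j - 5)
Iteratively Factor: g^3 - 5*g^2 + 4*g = (g - 1)*(g^2 - 4*g) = (g - 4)*(g - 1)*(g)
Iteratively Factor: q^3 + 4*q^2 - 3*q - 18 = (q + 3)*(q^2 + q - 6) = (q - 2)*(q + 3)*(q + 3)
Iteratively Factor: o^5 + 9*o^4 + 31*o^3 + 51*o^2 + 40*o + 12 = (o + 2)*(o^4 + 7*o^3 + 17*o^2 + 17*o + 6) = (o + 2)^2*(o^3 + 5*o^2 + 7*o + 3) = (o + 2)^2*(o + 3)*(o^2 + 2*o + 1) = (o + 1)*(o + 2)^2*(o + 3)*(o + 1)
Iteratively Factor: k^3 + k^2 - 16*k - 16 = (k + 4)*(k^2 - 3*k - 4) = (k - 4)*(k + 4)*(k + 1)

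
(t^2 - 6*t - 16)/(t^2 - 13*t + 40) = (t + 2)/(t - 5)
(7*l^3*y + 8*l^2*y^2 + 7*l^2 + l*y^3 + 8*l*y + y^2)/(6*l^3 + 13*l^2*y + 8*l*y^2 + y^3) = (7*l^2*y + l*y^2 + 7*l + y)/(6*l^2 + 7*l*y + y^2)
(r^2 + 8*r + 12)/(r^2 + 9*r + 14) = (r + 6)/(r + 7)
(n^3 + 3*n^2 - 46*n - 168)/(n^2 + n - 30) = (n^2 - 3*n - 28)/(n - 5)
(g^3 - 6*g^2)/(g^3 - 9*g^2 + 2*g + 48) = g^2*(g - 6)/(g^3 - 9*g^2 + 2*g + 48)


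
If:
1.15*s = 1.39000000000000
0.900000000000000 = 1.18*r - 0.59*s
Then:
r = 1.37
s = 1.21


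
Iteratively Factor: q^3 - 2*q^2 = (q)*(q^2 - 2*q) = q*(q - 2)*(q)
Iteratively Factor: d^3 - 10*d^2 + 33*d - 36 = (d - 4)*(d^2 - 6*d + 9) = (d - 4)*(d - 3)*(d - 3)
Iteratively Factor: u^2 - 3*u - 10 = (u + 2)*(u - 5)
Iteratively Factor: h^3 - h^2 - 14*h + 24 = (h - 2)*(h^2 + h - 12) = (h - 3)*(h - 2)*(h + 4)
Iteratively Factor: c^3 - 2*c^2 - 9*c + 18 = (c + 3)*(c^2 - 5*c + 6) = (c - 2)*(c + 3)*(c - 3)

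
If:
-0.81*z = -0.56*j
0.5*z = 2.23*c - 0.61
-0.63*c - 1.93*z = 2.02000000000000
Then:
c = 0.04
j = -1.53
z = -1.06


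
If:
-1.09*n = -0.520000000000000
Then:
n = 0.48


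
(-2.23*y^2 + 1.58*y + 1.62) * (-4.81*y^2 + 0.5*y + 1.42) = 10.7263*y^4 - 8.7148*y^3 - 10.1688*y^2 + 3.0536*y + 2.3004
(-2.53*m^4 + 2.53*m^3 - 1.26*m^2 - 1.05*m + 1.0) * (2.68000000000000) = -6.7804*m^4 + 6.7804*m^3 - 3.3768*m^2 - 2.814*m + 2.68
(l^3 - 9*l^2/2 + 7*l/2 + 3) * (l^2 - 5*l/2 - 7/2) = l^5 - 7*l^4 + 45*l^3/4 + 10*l^2 - 79*l/4 - 21/2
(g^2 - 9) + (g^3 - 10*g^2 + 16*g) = g^3 - 9*g^2 + 16*g - 9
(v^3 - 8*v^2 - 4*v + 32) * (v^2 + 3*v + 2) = v^5 - 5*v^4 - 26*v^3 + 4*v^2 + 88*v + 64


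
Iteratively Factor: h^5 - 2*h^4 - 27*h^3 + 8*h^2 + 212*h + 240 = (h - 5)*(h^4 + 3*h^3 - 12*h^2 - 52*h - 48) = (h - 5)*(h + 2)*(h^3 + h^2 - 14*h - 24) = (h - 5)*(h + 2)*(h + 3)*(h^2 - 2*h - 8) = (h - 5)*(h - 4)*(h + 2)*(h + 3)*(h + 2)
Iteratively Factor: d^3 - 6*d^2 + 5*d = (d)*(d^2 - 6*d + 5) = d*(d - 1)*(d - 5)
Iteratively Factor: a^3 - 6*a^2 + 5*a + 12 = (a + 1)*(a^2 - 7*a + 12) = (a - 4)*(a + 1)*(a - 3)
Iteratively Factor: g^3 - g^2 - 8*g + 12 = (g - 2)*(g^2 + g - 6) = (g - 2)*(g + 3)*(g - 2)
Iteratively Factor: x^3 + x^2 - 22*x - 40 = (x + 2)*(x^2 - x - 20) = (x - 5)*(x + 2)*(x + 4)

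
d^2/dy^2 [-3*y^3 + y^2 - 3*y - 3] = 2 - 18*y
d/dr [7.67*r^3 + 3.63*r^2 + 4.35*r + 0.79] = 23.01*r^2 + 7.26*r + 4.35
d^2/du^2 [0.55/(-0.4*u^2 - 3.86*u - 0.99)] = (0.176*u^2 + 1.6984*u - 0.55*(0.8*u + 3.86)*(1.6*u + 7.72) + 0.4356)/(0.4*u^2 + 3.86*u + 0.99)^3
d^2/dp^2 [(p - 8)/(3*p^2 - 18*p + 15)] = 2*((14 - 3*p)*(p^2 - 6*p + 5) + 4*(p - 8)*(p - 3)^2)/(3*(p^2 - 6*p + 5)^3)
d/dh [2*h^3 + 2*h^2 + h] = 6*h^2 + 4*h + 1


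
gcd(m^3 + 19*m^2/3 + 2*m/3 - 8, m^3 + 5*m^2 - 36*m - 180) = m + 6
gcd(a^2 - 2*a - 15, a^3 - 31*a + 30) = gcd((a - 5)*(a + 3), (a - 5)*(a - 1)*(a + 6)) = a - 5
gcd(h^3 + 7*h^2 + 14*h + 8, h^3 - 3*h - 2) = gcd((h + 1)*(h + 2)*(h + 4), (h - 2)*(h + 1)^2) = h + 1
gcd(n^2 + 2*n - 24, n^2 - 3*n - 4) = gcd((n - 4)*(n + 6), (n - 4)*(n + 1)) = n - 4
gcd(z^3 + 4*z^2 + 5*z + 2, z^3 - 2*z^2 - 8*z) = z + 2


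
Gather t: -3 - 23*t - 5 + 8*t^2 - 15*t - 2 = 8*t^2 - 38*t - 10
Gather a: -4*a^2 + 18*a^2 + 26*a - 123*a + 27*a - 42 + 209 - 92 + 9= 14*a^2 - 70*a + 84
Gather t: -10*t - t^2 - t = -t^2 - 11*t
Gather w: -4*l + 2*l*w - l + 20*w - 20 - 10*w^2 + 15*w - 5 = -5*l - 10*w^2 + w*(2*l + 35) - 25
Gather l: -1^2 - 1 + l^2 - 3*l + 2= l^2 - 3*l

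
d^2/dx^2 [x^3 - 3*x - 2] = 6*x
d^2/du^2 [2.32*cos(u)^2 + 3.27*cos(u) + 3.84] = -3.27*cos(u) - 4.64*cos(2*u)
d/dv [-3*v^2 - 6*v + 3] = -6*v - 6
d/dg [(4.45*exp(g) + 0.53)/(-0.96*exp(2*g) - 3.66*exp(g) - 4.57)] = (4.272*exp(2*g) + 1.0176*exp(g) - 18.3967)*exp(g)/(0.9216*exp(4*g) + 7.0272*exp(3*g) + 22.17*exp(2*g) + 33.4524*exp(g) + 20.8849)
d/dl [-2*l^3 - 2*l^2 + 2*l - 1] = -6*l^2 - 4*l + 2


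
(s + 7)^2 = s^2 + 14*s + 49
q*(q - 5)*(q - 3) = q^3 - 8*q^2 + 15*q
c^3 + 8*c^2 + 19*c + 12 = (c + 1)*(c + 3)*(c + 4)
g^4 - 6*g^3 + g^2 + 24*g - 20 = (g - 5)*(g - 2)*(g - 1)*(g + 2)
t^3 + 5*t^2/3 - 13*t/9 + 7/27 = (t - 1/3)^2*(t + 7/3)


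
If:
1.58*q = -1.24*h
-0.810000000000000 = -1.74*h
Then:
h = 0.47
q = -0.37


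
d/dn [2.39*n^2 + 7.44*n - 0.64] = 4.78*n + 7.44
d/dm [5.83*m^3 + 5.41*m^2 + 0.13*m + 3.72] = 17.49*m^2 + 10.82*m + 0.13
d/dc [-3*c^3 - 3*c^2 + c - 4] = -9*c^2 - 6*c + 1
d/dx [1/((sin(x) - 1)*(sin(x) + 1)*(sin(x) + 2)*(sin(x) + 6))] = 2*(-2*sin(x)^3 - 12*sin(x)^2 - 11*sin(x) + 4)/((sin(x) + 2)^2*(sin(x) + 6)^2*cos(x)^3)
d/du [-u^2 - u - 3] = -2*u - 1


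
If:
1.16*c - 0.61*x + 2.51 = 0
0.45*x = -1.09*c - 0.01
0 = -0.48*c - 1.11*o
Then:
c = -0.96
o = 0.41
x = 2.30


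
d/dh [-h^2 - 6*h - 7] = -2*h - 6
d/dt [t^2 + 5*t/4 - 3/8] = 2*t + 5/4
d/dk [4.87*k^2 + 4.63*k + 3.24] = 9.74*k + 4.63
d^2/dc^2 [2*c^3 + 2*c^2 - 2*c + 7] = 12*c + 4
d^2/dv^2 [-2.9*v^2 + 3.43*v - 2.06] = -5.80000000000000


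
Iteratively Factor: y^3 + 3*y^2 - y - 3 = (y + 3)*(y^2 - 1) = (y + 1)*(y + 3)*(y - 1)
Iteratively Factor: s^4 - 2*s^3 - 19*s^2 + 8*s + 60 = (s + 2)*(s^3 - 4*s^2 - 11*s + 30) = (s - 5)*(s + 2)*(s^2 + s - 6) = (s - 5)*(s - 2)*(s + 2)*(s + 3)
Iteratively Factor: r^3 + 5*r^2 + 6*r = (r + 2)*(r^2 + 3*r) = r*(r + 2)*(r + 3)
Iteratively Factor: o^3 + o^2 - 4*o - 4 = (o + 2)*(o^2 - o - 2) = (o - 2)*(o + 2)*(o + 1)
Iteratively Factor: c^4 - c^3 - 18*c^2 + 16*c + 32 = (c + 4)*(c^3 - 5*c^2 + 2*c + 8) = (c - 4)*(c + 4)*(c^2 - c - 2) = (c - 4)*(c - 2)*(c + 4)*(c + 1)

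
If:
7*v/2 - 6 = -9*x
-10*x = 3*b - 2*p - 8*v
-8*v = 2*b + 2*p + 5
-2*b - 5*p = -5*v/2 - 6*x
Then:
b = -1078/405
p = 1499/810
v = -19/45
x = 673/810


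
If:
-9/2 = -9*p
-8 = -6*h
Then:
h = 4/3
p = 1/2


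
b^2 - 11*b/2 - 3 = (b - 6)*(b + 1/2)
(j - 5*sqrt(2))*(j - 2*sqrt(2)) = j^2 - 7*sqrt(2)*j + 20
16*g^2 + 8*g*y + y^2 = (4*g + y)^2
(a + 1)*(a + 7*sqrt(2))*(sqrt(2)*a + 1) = sqrt(2)*a^3 + sqrt(2)*a^2 + 15*a^2 + 7*sqrt(2)*a + 15*a + 7*sqrt(2)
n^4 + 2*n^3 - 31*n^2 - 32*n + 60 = (n - 5)*(n - 1)*(n + 2)*(n + 6)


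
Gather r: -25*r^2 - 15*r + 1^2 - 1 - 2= -25*r^2 - 15*r - 2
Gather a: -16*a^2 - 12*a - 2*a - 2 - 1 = -16*a^2 - 14*a - 3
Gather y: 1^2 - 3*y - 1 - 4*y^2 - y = -4*y^2 - 4*y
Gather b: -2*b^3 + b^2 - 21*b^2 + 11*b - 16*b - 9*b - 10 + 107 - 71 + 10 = -2*b^3 - 20*b^2 - 14*b + 36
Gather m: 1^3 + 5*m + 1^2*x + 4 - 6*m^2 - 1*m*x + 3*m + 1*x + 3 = -6*m^2 + m*(8 - x) + 2*x + 8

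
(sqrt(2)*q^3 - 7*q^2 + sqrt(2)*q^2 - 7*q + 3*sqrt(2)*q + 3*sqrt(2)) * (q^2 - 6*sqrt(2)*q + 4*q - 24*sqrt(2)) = sqrt(2)*q^5 - 19*q^4 + 5*sqrt(2)*q^4 - 95*q^3 + 49*sqrt(2)*q^3 - 112*q^2 + 225*sqrt(2)*q^2 - 180*q + 180*sqrt(2)*q - 144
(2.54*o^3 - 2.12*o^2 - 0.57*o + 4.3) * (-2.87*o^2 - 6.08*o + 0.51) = -7.2898*o^5 - 9.3588*o^4 + 15.8209*o^3 - 9.9566*o^2 - 26.4347*o + 2.193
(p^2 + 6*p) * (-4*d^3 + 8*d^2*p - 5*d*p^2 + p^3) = -4*d^3*p^2 - 24*d^3*p + 8*d^2*p^3 + 48*d^2*p^2 - 5*d*p^4 - 30*d*p^3 + p^5 + 6*p^4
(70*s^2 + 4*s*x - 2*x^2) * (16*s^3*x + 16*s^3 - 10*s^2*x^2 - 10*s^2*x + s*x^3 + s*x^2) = 1120*s^5*x + 1120*s^5 - 636*s^4*x^2 - 636*s^4*x - 2*s^3*x^3 - 2*s^3*x^2 + 24*s^2*x^4 + 24*s^2*x^3 - 2*s*x^5 - 2*s*x^4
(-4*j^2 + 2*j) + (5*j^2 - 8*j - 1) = j^2 - 6*j - 1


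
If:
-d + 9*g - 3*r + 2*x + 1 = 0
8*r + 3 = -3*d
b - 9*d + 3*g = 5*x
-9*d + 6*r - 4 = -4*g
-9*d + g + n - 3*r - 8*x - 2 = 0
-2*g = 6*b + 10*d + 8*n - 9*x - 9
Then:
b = -17797/65382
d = -23279/32691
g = -9595/21794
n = 6563/1923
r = -2353/21794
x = 31487/32691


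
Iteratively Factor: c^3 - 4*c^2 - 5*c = (c - 5)*(c^2 + c) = (c - 5)*(c + 1)*(c)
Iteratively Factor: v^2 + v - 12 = (v + 4)*(v - 3)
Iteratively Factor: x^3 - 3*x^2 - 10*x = (x + 2)*(x^2 - 5*x) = (x - 5)*(x + 2)*(x)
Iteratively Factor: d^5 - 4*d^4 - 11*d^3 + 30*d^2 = (d + 3)*(d^4 - 7*d^3 + 10*d^2) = (d - 2)*(d + 3)*(d^3 - 5*d^2) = d*(d - 2)*(d + 3)*(d^2 - 5*d) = d*(d - 5)*(d - 2)*(d + 3)*(d)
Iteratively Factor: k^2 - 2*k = (k)*(k - 2)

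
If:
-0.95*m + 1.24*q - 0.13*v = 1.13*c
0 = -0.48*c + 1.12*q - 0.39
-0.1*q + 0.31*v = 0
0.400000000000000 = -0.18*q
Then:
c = -6.00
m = 4.33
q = -2.22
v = -0.72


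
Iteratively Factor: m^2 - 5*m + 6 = (m - 3)*(m - 2)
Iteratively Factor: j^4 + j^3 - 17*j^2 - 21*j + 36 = (j + 3)*(j^3 - 2*j^2 - 11*j + 12) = (j - 4)*(j + 3)*(j^2 + 2*j - 3) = (j - 4)*(j + 3)^2*(j - 1)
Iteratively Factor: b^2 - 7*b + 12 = (b - 4)*(b - 3)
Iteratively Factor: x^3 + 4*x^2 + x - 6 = (x - 1)*(x^2 + 5*x + 6) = (x - 1)*(x + 3)*(x + 2)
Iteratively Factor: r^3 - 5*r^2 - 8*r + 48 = (r - 4)*(r^2 - r - 12) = (r - 4)^2*(r + 3)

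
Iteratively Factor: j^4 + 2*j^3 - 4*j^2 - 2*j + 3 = (j + 1)*(j^3 + j^2 - 5*j + 3) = (j + 1)*(j + 3)*(j^2 - 2*j + 1) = (j - 1)*(j + 1)*(j + 3)*(j - 1)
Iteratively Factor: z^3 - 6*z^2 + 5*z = (z - 5)*(z^2 - z) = (z - 5)*(z - 1)*(z)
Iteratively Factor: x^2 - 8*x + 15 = (x - 3)*(x - 5)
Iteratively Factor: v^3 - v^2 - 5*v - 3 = (v - 3)*(v^2 + 2*v + 1) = (v - 3)*(v + 1)*(v + 1)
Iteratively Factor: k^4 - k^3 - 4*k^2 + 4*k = (k - 1)*(k^3 - 4*k) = (k - 2)*(k - 1)*(k^2 + 2*k) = k*(k - 2)*(k - 1)*(k + 2)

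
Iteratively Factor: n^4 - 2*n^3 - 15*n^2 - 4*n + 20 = (n - 5)*(n^3 + 3*n^2 - 4) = (n - 5)*(n + 2)*(n^2 + n - 2) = (n - 5)*(n + 2)^2*(n - 1)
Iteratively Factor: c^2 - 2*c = (c)*(c - 2)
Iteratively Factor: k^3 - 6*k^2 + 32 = (k - 4)*(k^2 - 2*k - 8) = (k - 4)*(k + 2)*(k - 4)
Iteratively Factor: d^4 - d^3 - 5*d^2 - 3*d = (d + 1)*(d^3 - 2*d^2 - 3*d) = d*(d + 1)*(d^2 - 2*d - 3) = d*(d - 3)*(d + 1)*(d + 1)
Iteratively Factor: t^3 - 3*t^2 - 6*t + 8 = (t - 4)*(t^2 + t - 2) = (t - 4)*(t - 1)*(t + 2)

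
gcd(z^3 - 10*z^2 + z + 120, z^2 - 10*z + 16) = z - 8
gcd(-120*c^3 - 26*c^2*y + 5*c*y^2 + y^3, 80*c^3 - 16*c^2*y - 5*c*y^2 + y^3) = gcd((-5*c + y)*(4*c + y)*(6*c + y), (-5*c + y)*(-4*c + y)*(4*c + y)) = -20*c^2 - c*y + y^2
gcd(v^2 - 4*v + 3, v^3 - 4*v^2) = 1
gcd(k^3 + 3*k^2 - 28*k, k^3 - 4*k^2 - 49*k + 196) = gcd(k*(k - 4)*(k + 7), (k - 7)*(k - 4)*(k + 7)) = k^2 + 3*k - 28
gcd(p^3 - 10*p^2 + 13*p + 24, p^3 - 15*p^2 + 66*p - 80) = p - 8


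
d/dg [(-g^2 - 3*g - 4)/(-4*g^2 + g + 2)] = (-13*g^2 - 36*g - 2)/(16*g^4 - 8*g^3 - 15*g^2 + 4*g + 4)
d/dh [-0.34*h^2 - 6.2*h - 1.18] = -0.68*h - 6.2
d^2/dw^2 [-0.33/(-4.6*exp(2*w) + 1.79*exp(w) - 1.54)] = ((0.5907 - 6.072*exp(w))*(4.6*exp(2*w) - 1.79*exp(w) + 1.54) + 0.33*(9.2*exp(w) - 1.79)*(18.4*exp(w) - 3.58)*exp(w))*exp(w)/(4.6*exp(2*w) - 1.79*exp(w) + 1.54)^3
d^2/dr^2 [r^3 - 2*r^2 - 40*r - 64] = 6*r - 4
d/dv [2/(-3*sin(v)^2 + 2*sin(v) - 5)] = 4*(3*sin(v) - 1)*cos(v)/(3*sin(v)^2 - 2*sin(v) + 5)^2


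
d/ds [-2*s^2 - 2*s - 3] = -4*s - 2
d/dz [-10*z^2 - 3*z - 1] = -20*z - 3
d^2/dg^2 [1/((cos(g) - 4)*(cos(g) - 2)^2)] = (-9*sin(g)^4 + 58*sin(g)^2 - 121*cos(g) + 13*cos(3*g) + 87)/((cos(g) - 4)^3*(cos(g) - 2)^4)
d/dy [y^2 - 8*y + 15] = 2*y - 8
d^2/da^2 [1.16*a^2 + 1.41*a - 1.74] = 2.32000000000000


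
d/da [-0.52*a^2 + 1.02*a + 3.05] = 1.02 - 1.04*a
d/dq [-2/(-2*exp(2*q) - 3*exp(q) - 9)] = (-8*exp(q) - 6)*exp(q)/(2*exp(2*q) + 3*exp(q) + 9)^2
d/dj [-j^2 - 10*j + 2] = -2*j - 10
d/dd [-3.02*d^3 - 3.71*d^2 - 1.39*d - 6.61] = -9.06*d^2 - 7.42*d - 1.39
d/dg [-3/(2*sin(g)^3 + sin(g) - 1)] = 3*(6*sin(g)^2 + 1)*cos(g)/(2*sin(g)^3 + sin(g) - 1)^2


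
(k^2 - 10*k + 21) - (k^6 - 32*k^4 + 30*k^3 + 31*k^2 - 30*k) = -k^6 + 32*k^4 - 30*k^3 - 30*k^2 + 20*k + 21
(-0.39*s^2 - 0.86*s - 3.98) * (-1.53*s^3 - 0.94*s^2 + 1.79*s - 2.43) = 0.5967*s^5 + 1.6824*s^4 + 6.1997*s^3 + 3.1495*s^2 - 5.0344*s + 9.6714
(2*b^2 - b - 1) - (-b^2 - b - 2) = 3*b^2 + 1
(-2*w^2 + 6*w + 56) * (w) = -2*w^3 + 6*w^2 + 56*w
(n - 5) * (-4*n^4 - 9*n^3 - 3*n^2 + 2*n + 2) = -4*n^5 + 11*n^4 + 42*n^3 + 17*n^2 - 8*n - 10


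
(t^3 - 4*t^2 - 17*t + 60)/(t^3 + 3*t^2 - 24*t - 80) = (t - 3)/(t + 4)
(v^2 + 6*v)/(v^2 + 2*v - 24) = v/(v - 4)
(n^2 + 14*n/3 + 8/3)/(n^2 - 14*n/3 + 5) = (3*n^2 + 14*n + 8)/(3*n^2 - 14*n + 15)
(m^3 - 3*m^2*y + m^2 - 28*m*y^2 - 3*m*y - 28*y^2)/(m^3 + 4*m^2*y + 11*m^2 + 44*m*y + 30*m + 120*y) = (m^2 - 7*m*y + m - 7*y)/(m^2 + 11*m + 30)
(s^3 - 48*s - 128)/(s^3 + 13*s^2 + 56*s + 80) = (s - 8)/(s + 5)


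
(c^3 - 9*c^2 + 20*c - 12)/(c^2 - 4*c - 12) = (c^2 - 3*c + 2)/(c + 2)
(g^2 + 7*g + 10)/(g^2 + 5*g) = (g + 2)/g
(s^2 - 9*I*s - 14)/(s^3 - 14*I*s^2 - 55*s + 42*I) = (s - 2*I)/(s^2 - 7*I*s - 6)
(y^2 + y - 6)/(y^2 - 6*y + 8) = (y + 3)/(y - 4)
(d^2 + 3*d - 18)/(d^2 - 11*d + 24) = (d + 6)/(d - 8)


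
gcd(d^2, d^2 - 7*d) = d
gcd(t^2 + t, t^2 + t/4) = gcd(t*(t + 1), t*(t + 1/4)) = t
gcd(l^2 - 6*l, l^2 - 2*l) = l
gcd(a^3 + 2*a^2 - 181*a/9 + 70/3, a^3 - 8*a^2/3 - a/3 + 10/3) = a - 5/3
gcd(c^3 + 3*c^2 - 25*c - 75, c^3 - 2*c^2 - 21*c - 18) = c + 3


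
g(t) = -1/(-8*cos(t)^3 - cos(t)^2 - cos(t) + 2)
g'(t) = -(-24*sin(t)*cos(t)^2 - 2*sin(t)*cos(t) - sin(t))/(-8*cos(t)^3 - cos(t)^2 - cos(t) + 2)^2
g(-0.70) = 0.34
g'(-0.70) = -1.24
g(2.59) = -0.14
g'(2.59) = 0.18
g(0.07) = 0.13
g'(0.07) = 0.03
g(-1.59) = -0.50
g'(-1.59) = -0.24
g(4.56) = -0.46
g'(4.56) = -0.27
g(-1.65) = -0.48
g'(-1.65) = -0.23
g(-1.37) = -0.59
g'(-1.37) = -0.80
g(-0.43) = 0.17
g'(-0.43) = -0.29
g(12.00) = 0.23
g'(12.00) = -0.56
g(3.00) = -0.10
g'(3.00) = 0.03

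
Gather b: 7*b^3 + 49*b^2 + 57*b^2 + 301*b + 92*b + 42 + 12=7*b^3 + 106*b^2 + 393*b + 54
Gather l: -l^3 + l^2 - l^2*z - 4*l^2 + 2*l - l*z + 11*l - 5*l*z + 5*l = -l^3 + l^2*(-z - 3) + l*(18 - 6*z)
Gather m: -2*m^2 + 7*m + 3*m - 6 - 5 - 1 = -2*m^2 + 10*m - 12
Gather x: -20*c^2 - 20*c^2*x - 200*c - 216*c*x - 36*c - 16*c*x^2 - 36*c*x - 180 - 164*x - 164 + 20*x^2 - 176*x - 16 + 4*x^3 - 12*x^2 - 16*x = -20*c^2 - 236*c + 4*x^3 + x^2*(8 - 16*c) + x*(-20*c^2 - 252*c - 356) - 360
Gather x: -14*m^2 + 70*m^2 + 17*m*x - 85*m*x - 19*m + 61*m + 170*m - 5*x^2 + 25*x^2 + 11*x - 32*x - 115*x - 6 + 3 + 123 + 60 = 56*m^2 + 212*m + 20*x^2 + x*(-68*m - 136) + 180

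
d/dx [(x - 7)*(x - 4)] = 2*x - 11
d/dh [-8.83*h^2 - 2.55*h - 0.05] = -17.66*h - 2.55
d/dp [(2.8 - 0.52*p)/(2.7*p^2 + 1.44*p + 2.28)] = (1.404*p^2 - 15.12*p - 5.2176)/(7.29*p^4 + 7.776*p^3 + 14.3856*p^2 + 6.5664*p + 5.1984)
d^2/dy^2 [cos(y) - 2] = -cos(y)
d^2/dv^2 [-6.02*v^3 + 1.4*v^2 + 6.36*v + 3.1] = 2.8 - 36.12*v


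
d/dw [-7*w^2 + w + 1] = 1 - 14*w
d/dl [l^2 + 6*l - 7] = 2*l + 6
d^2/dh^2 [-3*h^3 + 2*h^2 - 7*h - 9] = 4 - 18*h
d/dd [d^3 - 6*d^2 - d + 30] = 3*d^2 - 12*d - 1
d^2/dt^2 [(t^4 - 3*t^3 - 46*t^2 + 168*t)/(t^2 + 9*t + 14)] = 2*(t^3 + 6*t^2 + 12*t - 88)/(t^3 + 6*t^2 + 12*t + 8)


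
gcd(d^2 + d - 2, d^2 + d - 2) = d^2 + d - 2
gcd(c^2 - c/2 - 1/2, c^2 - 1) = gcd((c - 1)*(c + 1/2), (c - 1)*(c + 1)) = c - 1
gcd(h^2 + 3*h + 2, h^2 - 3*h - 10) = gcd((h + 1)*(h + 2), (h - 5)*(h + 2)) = h + 2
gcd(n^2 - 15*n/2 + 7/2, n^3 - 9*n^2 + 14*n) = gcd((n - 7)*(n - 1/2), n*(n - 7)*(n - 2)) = n - 7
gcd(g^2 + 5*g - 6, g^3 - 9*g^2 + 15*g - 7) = g - 1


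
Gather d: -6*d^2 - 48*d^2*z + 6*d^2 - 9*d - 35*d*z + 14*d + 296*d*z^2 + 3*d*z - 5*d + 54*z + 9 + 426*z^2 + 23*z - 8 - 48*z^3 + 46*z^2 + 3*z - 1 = -48*d^2*z + d*(296*z^2 - 32*z) - 48*z^3 + 472*z^2 + 80*z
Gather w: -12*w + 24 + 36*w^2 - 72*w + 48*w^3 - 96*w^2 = 48*w^3 - 60*w^2 - 84*w + 24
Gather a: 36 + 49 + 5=90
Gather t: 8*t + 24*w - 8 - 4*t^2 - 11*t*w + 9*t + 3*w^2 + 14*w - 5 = -4*t^2 + t*(17 - 11*w) + 3*w^2 + 38*w - 13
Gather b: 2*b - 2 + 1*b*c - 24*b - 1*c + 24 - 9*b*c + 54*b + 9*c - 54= b*(32 - 8*c) + 8*c - 32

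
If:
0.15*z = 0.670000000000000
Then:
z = 4.47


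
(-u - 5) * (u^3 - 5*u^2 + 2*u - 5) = -u^4 + 23*u^2 - 5*u + 25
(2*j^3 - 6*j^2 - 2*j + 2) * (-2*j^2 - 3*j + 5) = -4*j^5 + 6*j^4 + 32*j^3 - 28*j^2 - 16*j + 10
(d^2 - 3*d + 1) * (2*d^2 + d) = 2*d^4 - 5*d^3 - d^2 + d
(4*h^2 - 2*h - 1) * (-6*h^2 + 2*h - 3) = -24*h^4 + 20*h^3 - 10*h^2 + 4*h + 3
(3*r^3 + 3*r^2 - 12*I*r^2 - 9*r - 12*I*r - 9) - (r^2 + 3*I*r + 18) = 3*r^3 + 2*r^2 - 12*I*r^2 - 9*r - 15*I*r - 27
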